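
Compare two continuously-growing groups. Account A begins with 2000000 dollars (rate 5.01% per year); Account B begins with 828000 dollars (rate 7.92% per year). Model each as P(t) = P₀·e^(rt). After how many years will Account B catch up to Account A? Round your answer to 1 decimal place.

2000000·e^(0.0501t) = 828000·e^(0.0792t)
2000000/828000 = e^((0.0792 − 0.0501)t) → ln(2.41546) = 0.0291·t
t = 0.88189 / 0.0291

t ≈ 30.3 years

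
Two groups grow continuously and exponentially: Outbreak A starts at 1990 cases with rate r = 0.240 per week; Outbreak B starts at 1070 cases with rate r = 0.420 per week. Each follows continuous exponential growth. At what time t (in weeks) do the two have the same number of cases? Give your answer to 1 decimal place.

1990·e^(0.24t) = 1070·e^(0.42t)
1990/1070 = e^((0.42 − 0.24)t) → ln(1.85981) = 0.18·t
t = 0.62048 / 0.18

t ≈ 3.4 weeks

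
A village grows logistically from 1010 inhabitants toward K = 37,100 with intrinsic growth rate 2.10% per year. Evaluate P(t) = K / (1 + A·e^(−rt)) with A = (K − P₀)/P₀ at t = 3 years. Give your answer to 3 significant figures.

≈ 1,070 inhabitants

A = (37100 − 1010)/1010 = 35.73267
P(3) = 37100 / (1 + 35.73267·e^(−0.021·3)) = 37100 / (1 + 35.73267·0.938943)
= 37100 / 34.55096 ≈ 1073.78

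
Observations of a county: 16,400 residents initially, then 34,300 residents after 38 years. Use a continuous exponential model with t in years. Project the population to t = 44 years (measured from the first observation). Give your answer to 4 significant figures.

≈ 38,540 residents

r = ln(34300/16400) / 38 ≈ 0.019417 per year
P(44) = 16400 · e^(0.019417·44) = 16400 · 2.34989 ≈ 38538.21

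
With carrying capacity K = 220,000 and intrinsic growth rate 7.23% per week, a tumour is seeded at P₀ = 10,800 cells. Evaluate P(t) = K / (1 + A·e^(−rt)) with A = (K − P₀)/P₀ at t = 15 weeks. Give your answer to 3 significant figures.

≈ 29,100 cells

A = (220000 − 10800)/10800 = 19.37037
P(15) = 220000 / (1 + 19.37037·e^(−0.0723·15)) = 220000 / (1 + 19.37037·0.338071)
= 220000 / 7.54856 ≈ 29144.65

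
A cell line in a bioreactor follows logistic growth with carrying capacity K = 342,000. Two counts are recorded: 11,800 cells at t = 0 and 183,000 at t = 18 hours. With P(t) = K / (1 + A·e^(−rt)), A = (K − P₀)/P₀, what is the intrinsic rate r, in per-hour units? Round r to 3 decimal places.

r ≈ 0.193 per hour

A = (342000 − 11800)/11800 = 27.98305
183000 = 342000/(1 + 27.98305·e^(−r·18)) → e^(−18r) = (1.86885 − 1)/27.98305 = 0.031049
r = −ln(0.031049)/18 = 3.47218/18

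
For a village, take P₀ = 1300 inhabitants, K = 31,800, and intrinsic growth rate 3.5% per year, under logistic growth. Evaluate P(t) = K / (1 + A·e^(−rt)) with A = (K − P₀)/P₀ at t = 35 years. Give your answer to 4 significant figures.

≈ 4,029 inhabitants

A = (31800 − 1300)/1300 = 23.46154
P(35) = 31800 / (1 + 23.46154·e^(−0.035·35)) = 31800 / (1 + 23.46154·0.293758)
= 31800 / 7.89201 ≈ 4029.39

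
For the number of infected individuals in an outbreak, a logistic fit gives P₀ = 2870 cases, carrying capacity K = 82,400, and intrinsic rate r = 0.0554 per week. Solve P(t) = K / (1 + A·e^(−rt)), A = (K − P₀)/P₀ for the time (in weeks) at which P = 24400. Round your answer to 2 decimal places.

t ≈ 44.33 weeks

A = (82400 − 2870)/2870 = 27.7108
24400 = 82400/(1 + 27.7108·e^(−0.0554t)) → 1 + 27.7108·e^(−0.0554t) = 3.37705
e^(−0.0554t) = 0.085781 → t = ln(11.65765)/0.0554 = 2.45596/0.0554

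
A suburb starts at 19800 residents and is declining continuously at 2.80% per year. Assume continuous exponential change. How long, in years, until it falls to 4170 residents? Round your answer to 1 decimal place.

t ≈ 55.6 years

4170 = 19800 · e^(-0.028·t)
t = ln(4170/19800) / -0.028 = ln(0.21061) / -0.028 = -1.55777 / -0.028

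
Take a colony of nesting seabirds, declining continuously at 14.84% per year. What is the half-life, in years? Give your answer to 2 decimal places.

half-life = ln(2) / |r| = 0.69315 / 0.1484

half-life ≈ 4.67 years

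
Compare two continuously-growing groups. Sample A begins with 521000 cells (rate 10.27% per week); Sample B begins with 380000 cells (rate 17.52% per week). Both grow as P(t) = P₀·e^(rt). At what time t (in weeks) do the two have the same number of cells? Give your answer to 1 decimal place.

521000·e^(0.1027t) = 380000·e^(0.1752t)
521000/380000 = e^((0.1752 − 0.1027)t) → ln(1.37105) = 0.0725·t
t = 0.31558 / 0.0725

t ≈ 4.4 weeks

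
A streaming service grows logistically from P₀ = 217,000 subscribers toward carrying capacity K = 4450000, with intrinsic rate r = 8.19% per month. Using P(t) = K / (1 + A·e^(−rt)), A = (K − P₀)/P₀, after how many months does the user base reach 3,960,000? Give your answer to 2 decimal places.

A = (4450000 − 217000)/217000 = 19.50691
3960000 = 4450000/(1 + 19.50691·e^(−0.0819t)) → 1 + 19.50691·e^(−0.0819t) = 1.12374
e^(−0.0819t) = 0.006343 → t = ln(157.6477)/0.0819 = 5.06036/0.0819

t ≈ 61.79 months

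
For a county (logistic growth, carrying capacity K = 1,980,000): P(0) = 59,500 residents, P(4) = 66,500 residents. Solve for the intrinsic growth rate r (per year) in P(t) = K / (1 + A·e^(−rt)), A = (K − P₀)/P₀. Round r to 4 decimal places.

A = (1980000 − 59500)/59500 = 32.27731
66500 = 1980000/(1 + 32.27731·e^(−r·4)) → e^(−4r) = (29.77444 − 1)/32.27731 = 0.891476
r = −ln(0.891476)/4 = 0.11488/4

r ≈ 0.0287 per year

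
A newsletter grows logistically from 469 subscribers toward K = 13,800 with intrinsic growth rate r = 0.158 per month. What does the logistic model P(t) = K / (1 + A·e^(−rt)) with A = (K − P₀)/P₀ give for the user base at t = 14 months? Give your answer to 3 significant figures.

≈ 3,360 subscribers

A = (13800 − 469)/469 = 28.42431
P(14) = 13800 / (1 + 28.42431·e^(−0.158·14)) = 13800 / (1 + 28.42431·0.109481)
= 13800 / 4.11193 ≈ 3356.08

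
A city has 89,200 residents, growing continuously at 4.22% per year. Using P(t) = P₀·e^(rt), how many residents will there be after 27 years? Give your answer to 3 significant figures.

P(27) = 89200 · e^(0.0422·27) = 89200 · e^(1.1394)
= 89200 · 3.12489 ≈ 278740.44

≈ 279,000 residents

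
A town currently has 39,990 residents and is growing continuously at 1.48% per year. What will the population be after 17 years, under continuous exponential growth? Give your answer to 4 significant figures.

≈ 51,430 residents

P(17) = 39990 · e^(0.0148·17) = 39990 · e^(0.2516)
= 39990 · 1.28608 ≈ 51430.4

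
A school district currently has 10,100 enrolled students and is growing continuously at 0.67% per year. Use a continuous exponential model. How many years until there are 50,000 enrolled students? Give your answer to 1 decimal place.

50000 = 10100 · e^(0.0067·t)
t = ln(50000/10100) / 0.0067 = ln(4.9505) / 0.0067 = 1.59949 / 0.0067

t ≈ 238.7 years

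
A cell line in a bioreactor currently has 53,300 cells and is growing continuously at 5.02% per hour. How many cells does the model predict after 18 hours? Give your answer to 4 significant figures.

≈ 131,600 cells

P(18) = 53300 · e^(0.0502·18) = 53300 · e^(0.9036)
= 53300 · 2.46847 ≈ 131569.64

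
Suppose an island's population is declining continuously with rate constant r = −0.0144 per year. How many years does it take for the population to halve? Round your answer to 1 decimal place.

half-life ≈ 48.1 years

half-life = ln(2) / |r| = 0.69315 / 0.0144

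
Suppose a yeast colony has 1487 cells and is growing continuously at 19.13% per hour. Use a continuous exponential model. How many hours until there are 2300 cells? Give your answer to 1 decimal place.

t ≈ 2.3 hours

2300 = 1487 · e^(0.1913·t)
t = ln(2300/1487) / 0.1913 = ln(1.54674) / 0.1913 = 0.43615 / 0.1913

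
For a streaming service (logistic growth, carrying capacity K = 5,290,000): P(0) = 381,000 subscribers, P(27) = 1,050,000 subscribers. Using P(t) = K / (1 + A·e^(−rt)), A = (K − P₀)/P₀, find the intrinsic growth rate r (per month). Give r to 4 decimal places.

A = (5290000 − 381000)/381000 = 12.88451
1050000 = 5290000/(1 + 12.88451·e^(−r·27)) → e^(−27r) = (5.0381 − 1)/12.88451 = 0.313407
r = −ln(0.313407)/27 = 1.16025/27

r ≈ 0.0430 per month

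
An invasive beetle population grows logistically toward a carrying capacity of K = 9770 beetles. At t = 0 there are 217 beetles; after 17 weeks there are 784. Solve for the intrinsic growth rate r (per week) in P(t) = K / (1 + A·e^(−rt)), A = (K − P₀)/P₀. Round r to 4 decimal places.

A = (9770 − 217)/217 = 44.02304
784 = 9770/(1 + 44.02304·e^(−r·17)) → e^(−17r) = (12.46173 − 1)/44.02304 = 0.260358
r = −ln(0.260358)/17 = 1.3457/17

r ≈ 0.0792 per week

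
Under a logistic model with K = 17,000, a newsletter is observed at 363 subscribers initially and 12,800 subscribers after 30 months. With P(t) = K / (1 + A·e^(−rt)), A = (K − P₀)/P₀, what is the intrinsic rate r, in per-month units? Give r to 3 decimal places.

r ≈ 0.165 per month

A = (17000 − 363)/363 = 45.83196
12800 = 17000/(1 + 45.83196·e^(−r·30)) → e^(−30r) = (1.32812 − 1)/45.83196 = 0.007159
r = −ln(0.007159)/30 = 4.93934/30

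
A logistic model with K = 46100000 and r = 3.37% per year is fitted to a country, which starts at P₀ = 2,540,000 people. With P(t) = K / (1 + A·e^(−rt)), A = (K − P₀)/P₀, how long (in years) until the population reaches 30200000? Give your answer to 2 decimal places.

t ≈ 103.37 years

A = (46100000 − 2540000)/2540000 = 17.14961
30200000 = 46100000/(1 + 17.14961·e^(−0.0337t)) → 1 + 17.14961·e^(−0.0337t) = 1.52649
e^(−0.0337t) = 0.0307 → t = ln(32.57347)/0.0337 = 3.4835/0.0337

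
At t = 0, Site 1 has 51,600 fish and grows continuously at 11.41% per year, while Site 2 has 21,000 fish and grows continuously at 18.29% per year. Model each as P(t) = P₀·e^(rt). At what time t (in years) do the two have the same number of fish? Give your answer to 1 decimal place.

t ≈ 13.1 years

51600·e^(0.1141t) = 21000·e^(0.1829t)
51600/21000 = e^((0.1829 − 0.1141)t) → ln(2.45714) = 0.0688·t
t = 0.899 / 0.0688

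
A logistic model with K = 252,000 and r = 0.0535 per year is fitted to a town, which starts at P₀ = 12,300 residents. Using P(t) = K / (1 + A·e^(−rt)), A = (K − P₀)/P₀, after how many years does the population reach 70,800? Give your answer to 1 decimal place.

t ≈ 37.9 years

A = (252000 − 12300)/12300 = 19.4878
70800 = 252000/(1 + 19.4878·e^(−0.0535t)) → 1 + 19.4878·e^(−0.0535t) = 3.55932
e^(−0.0535t) = 0.131329 → t = ln(7.61444)/0.0535 = 2.03005/0.0535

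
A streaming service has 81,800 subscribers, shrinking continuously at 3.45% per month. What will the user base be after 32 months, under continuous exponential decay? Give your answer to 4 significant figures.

≈ 27,120 subscribers

P(32) = 81800 · e^(-0.0345·32) = 81800 · e^(-1.104)
= 81800 · 0.33154 ≈ 27120.16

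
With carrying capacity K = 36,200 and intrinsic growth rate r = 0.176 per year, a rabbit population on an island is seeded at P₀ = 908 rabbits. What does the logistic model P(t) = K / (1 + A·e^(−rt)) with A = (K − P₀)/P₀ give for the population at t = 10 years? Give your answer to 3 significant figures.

≈ 4,710 rabbits

A = (36200 − 908)/908 = 38.86784
P(10) = 36200 / (1 + 38.86784·e^(−0.176·10)) = 36200 / (1 + 38.86784·0.172045)
= 36200 / 7.68701 ≈ 4709.24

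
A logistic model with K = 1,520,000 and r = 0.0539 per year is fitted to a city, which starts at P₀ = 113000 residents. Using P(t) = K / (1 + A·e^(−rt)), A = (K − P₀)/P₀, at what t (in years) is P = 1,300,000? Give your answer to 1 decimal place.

t ≈ 79.7 years

A = (1520000 − 113000)/113000 = 12.45133
1300000 = 1520000/(1 + 12.45133·e^(−0.0539t)) → 1 + 12.45133·e^(−0.0539t) = 1.16923
e^(−0.0539t) = 0.013591 → t = ln(73.57603)/0.0539 = 4.29832/0.0539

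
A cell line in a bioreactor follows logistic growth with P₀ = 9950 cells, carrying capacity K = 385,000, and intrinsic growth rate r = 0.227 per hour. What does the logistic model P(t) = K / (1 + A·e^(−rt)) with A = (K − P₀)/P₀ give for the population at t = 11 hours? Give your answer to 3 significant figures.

≈ 93,800 cells

A = (385000 − 9950)/9950 = 37.69347
P(11) = 385000 / (1 + 37.69347·e^(−0.227·11)) = 385000 / (1 + 37.69347·0.082332)
= 385000 / 4.10336 ≈ 93825.45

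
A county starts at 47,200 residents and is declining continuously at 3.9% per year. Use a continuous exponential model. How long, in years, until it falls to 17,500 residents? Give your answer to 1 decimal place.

17500 = 47200 · e^(-0.039·t)
t = ln(17500/47200) / -0.039 = ln(0.37076) / -0.039 = -0.99219 / -0.039

t ≈ 25.4 years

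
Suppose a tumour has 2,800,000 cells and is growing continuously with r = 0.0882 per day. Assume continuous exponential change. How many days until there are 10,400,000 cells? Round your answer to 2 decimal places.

t ≈ 14.88 days

10400000 = 2800000 · e^(0.0882·t)
t = ln(10400000/2800000) / 0.0882 = ln(3.71429) / 0.0882 = 1.31219 / 0.0882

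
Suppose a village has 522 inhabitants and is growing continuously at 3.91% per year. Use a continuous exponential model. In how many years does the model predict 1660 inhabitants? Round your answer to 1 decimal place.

t ≈ 29.6 years

1660 = 522 · e^(0.0391·t)
t = ln(1660/522) / 0.0391 = ln(3.18008) / 0.0391 = 1.15691 / 0.0391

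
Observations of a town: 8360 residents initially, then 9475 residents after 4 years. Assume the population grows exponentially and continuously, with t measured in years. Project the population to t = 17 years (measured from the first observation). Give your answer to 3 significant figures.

r = ln(9475/8360) / 4 ≈ 0.0313 per year
P(17) = 8360 · e^(0.0313·17) = 8360 · 1.70249 ≈ 14232.83

≈ 14,200 residents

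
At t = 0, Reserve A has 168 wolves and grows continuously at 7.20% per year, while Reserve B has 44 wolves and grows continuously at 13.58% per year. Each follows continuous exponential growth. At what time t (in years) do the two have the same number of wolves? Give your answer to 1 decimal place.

168·e^(0.072t) = 44·e^(0.1358t)
168/44 = e^((0.1358 − 0.072)t) → ln(3.81818) = 0.0638·t
t = 1.33977 / 0.0638

t ≈ 21.0 years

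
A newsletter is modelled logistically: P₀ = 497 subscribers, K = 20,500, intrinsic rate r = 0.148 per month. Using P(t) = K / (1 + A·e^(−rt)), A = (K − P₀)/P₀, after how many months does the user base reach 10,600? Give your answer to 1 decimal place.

A = (20500 − 497)/497 = 40.24748
10600 = 20500/(1 + 40.24748·e^(−0.148t)) → 1 + 40.24748·e^(−0.148t) = 1.93396
e^(−0.148t) = 0.023205 → t = ln(43.09327)/0.148 = 3.76337/0.148

t ≈ 25.4 months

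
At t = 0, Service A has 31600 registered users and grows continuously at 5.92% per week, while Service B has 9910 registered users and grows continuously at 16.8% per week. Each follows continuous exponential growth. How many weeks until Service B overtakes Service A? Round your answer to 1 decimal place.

31600·e^(0.0592t) = 9910·e^(0.168t)
31600/9910 = e^((0.168 − 0.0592)t) → ln(3.1887) = 0.1088·t
t = 1.15961 / 0.1088

t ≈ 10.7 weeks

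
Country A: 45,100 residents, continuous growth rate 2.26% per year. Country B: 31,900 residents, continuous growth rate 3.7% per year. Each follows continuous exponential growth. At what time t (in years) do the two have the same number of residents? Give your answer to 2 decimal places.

45100·e^(0.0226t) = 31900·e^(0.037t)
45100/31900 = e^((0.037 − 0.0226)t) → ln(1.41379) = 0.0144·t
t = 0.34628 / 0.0144

t ≈ 24.05 years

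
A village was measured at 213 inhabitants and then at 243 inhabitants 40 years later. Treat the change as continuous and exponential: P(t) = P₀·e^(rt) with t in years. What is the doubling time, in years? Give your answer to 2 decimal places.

doubling time ≈ 210.41 years

r = ln(243/213) / 40 = ln(1.14085) / 40 ≈ 0.003294 per year
doubling time = ln 2 / |r| = 0.69315 / 0.003294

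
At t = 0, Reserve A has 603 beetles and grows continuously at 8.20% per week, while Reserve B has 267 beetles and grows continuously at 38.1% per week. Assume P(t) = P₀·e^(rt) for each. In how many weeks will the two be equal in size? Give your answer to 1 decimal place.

t ≈ 2.7 weeks

603·e^(0.082t) = 267·e^(0.381t)
603/267 = e^((0.381 − 0.082)t) → ln(2.25843) = 0.299·t
t = 0.81467 / 0.299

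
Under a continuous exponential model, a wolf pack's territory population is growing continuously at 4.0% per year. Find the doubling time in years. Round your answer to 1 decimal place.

doubling time ≈ 17.3 years

doubling time = ln(2) / |r| = 0.69315 / 0.04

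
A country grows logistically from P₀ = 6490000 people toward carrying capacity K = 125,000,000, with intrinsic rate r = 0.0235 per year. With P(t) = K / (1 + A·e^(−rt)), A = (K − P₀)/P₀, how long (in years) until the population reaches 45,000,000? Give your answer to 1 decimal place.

t ≈ 99.1 years

A = (125000000 − 6490000)/6490000 = 18.2604
45000000 = 125000000/(1 + 18.2604·e^(−0.0235t)) → 1 + 18.2604·e^(−0.0235t) = 2.77778
e^(−0.0235t) = 0.097357 → t = ln(10.27148)/0.0235 = 2.32937/0.0235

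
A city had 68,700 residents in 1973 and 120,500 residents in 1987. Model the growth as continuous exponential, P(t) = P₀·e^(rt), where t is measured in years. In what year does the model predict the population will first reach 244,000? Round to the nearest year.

r = ln(120500/68700) / 14 = 0.5619/14 ≈ 0.040136 per year
t = ln(244000/68700) / r = 1.26742/0.040136 ≈ 31.58 years after 1973

year 2005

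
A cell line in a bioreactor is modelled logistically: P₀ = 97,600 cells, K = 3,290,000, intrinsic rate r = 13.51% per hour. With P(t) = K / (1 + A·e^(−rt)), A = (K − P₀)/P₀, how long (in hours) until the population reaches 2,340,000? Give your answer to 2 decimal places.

t ≈ 32.49 hours

A = (3290000 − 97600)/97600 = 32.70902
2340000 = 3290000/(1 + 32.70902·e^(−0.1351t)) → 1 + 32.70902·e^(−0.1351t) = 1.40598
e^(−0.1351t) = 0.012412 → t = ln(80.56747)/0.1351 = 4.38909/0.1351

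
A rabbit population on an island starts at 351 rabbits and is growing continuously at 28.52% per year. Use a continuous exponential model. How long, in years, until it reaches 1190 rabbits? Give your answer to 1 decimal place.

1190 = 351 · e^(0.2852·t)
t = ln(1190/351) / 0.2852 = ln(3.39031) / 0.2852 = 1.22092 / 0.2852

t ≈ 4.3 years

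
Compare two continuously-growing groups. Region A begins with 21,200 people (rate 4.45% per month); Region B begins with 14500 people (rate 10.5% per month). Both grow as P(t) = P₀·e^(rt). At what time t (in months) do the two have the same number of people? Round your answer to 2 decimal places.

t ≈ 6.28 months

21200·e^(0.0445t) = 14500·e^(0.105t)
21200/14500 = e^((0.105 − 0.0445)t) → ln(1.46207) = 0.0605·t
t = 0.37985 / 0.0605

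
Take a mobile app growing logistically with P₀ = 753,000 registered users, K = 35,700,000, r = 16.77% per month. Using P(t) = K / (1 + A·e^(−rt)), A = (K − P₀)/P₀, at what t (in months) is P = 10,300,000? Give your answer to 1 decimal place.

A = (35700000 − 753000)/753000 = 46.41036
10300000 = 35700000/(1 + 46.41036·e^(−0.1677t)) → 1 + 46.41036·e^(−0.1677t) = 3.46602
e^(−0.1677t) = 0.053135 → t = ln(18.81995)/0.1677 = 2.93492/0.1677

t ≈ 17.5 months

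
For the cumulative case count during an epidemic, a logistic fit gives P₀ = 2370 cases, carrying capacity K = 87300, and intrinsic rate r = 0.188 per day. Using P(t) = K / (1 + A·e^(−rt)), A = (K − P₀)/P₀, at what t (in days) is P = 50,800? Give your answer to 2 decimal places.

A = (87300 − 2370)/2370 = 35.83544
50800 = 87300/(1 + 35.83544·e^(−0.188t)) → 1 + 35.83544·e^(−0.188t) = 1.7185
e^(−0.188t) = 0.02005 → t = ln(49.87508)/0.188 = 3.90952/0.188

t ≈ 20.80 days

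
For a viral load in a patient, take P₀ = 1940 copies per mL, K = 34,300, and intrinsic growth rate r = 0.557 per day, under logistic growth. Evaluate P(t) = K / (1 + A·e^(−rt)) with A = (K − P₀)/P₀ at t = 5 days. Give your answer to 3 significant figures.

A = (34300 − 1940)/1940 = 16.68041
P(5) = 34300 / (1 + 16.68041·e^(−0.557·5)) = 34300 / (1 + 16.68041·0.061729)
= 34300 / 2.02967 ≈ 16899.33

≈ 16,900 copies per mL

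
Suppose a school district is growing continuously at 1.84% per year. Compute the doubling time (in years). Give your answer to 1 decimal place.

doubling time ≈ 37.7 years

doubling time = ln(2) / |r| = 0.69315 / 0.0184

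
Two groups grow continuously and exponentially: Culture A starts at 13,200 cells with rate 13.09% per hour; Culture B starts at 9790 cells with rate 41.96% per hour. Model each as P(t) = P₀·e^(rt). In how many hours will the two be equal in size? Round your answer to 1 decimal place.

t ≈ 1.0 hours

13200·e^(0.1309t) = 9790·e^(0.4196t)
13200/9790 = e^((0.4196 − 0.1309)t) → ln(1.34831) = 0.2887·t
t = 0.29886 / 0.2887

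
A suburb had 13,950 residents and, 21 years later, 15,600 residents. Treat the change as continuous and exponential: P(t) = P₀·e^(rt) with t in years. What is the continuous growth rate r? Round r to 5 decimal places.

r ≈ 0.00532 per year

15600 = 13950 · e^(r·21)
e^(21r) = 15600/13950 = 1.11828
r = ln(1.11828) / 21 = 0.11179 / 21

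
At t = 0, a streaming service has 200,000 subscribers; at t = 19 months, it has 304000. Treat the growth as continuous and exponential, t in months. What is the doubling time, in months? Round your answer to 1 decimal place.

doubling time ≈ 31.5 months

r = ln(304000/200000) / 19 = ln(1.52) / 19 ≈ 0.022037 per month
doubling time = ln 2 / |r| = 0.69315 / 0.022037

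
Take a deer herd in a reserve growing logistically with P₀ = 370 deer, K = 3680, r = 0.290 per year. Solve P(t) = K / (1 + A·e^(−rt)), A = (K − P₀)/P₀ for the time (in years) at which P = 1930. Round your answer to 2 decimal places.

t ≈ 7.89 years

A = (3680 − 370)/370 = 8.94595
1930 = 3680/(1 + 8.94595·e^(−0.29t)) → 1 + 8.94595·e^(−0.29t) = 1.90674
e^(−0.29t) = 0.101357 → t = ln(9.8661)/0.29 = 2.2891/0.29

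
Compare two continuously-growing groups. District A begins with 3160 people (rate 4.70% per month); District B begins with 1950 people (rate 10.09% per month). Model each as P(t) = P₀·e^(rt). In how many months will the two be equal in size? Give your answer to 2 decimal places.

t ≈ 8.96 months

3160·e^(0.047t) = 1950·e^(0.1009t)
3160/1950 = e^((0.1009 − 0.047)t) → ln(1.62051) = 0.0539·t
t = 0.48274 / 0.0539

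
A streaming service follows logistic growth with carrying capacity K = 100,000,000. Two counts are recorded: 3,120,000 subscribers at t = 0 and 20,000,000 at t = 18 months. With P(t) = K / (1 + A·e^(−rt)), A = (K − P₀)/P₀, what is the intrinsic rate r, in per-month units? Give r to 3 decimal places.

r ≈ 0.114 per month

A = (100000000 − 3120000)/3120000 = 31.05128
20000000 = 100000000/(1 + 31.05128·e^(−r·18)) → e^(−18r) = (5 − 1)/31.05128 = 0.128819
r = −ln(0.128819)/18 = 2.04935/18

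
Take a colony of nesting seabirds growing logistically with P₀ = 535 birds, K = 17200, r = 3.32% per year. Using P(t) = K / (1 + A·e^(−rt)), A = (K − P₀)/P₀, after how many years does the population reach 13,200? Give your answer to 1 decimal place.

A = (17200 − 535)/535 = 31.14953
13200 = 17200/(1 + 31.14953·e^(−0.0332t)) → 1 + 31.14953·e^(−0.0332t) = 1.30303
e^(−0.0332t) = 0.009728 → t = ln(102.79346)/0.0332 = 4.63272/0.0332

t ≈ 139.5 years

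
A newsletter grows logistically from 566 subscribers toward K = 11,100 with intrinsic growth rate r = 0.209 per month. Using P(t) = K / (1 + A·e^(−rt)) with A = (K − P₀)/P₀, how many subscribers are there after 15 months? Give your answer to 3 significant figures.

A = (11100 − 566)/566 = 18.61131
P(15) = 11100 / (1 + 18.61131·e^(−0.209·15)) = 11100 / (1 + 18.61131·0.0435)
= 11100 / 1.80959 ≈ 6134

≈ 6,130 subscribers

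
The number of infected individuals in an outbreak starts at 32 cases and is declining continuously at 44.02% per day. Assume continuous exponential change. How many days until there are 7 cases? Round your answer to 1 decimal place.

t ≈ 3.5 days

7 = 32 · e^(-0.4402·t)
t = ln(7/32) / -0.4402 = ln(0.21875) / -0.4402 = -1.51983 / -0.4402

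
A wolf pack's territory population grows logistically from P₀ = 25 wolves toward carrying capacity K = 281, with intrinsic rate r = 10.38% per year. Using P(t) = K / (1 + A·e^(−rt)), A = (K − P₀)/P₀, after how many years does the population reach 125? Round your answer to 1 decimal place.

A = (281 − 25)/25 = 10.24
125 = 281/(1 + 10.24·e^(−0.1038t)) → 1 + 10.24·e^(−0.1038t) = 2.248
e^(−0.1038t) = 0.121875 → t = ln(8.20513)/0.1038 = 2.10476/0.1038

t ≈ 20.3 years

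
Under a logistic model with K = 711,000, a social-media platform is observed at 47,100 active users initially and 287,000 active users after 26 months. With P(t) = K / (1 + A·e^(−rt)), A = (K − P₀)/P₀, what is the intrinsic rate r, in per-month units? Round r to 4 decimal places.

r ≈ 0.0868 per month

A = (711000 − 47100)/47100 = 14.09554
287000 = 711000/(1 + 14.09554·e^(−r·26)) → e^(−26r) = (2.47735 − 1)/14.09554 = 0.10481
r = −ln(0.10481)/26 = 2.25561/26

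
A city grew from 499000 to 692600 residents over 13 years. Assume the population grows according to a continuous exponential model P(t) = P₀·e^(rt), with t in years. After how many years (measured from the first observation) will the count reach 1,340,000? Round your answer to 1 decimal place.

r = ln(692600/499000) / 13 ≈ 0.025219 per year
t = ln(1340000/499000) / r = 0.98782 / 0.025219 ≈ 39.17

t ≈ 39.2 years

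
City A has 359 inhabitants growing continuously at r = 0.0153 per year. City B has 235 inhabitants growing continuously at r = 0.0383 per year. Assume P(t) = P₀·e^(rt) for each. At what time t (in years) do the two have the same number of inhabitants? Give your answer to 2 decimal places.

359·e^(0.0153t) = 235·e^(0.0383t)
359/235 = e^((0.0383 − 0.0153)t) → ln(1.52766) = 0.023·t
t = 0.42374 / 0.023

t ≈ 18.42 years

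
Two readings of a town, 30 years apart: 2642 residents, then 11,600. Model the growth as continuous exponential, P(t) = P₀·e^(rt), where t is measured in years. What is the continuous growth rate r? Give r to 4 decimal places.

r ≈ 0.0493 per year

11600 = 2642 · e^(r·30)
e^(30r) = 11600/2642 = 4.39061
r = ln(4.39061) / 30 = 1.47947 / 30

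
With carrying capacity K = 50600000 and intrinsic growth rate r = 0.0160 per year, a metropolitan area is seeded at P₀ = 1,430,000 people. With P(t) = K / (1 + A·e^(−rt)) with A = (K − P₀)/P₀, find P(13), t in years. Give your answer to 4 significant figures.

A = (50600000 − 1430000)/1430000 = 34.38462
P(13) = 50600000 / (1 + 34.38462·e^(−0.016·13)) = 50600000 / (1 + 34.38462·0.812207)
= 50600000 / 28.92743 ≈ 1749205.03

≈ 1,749,000 people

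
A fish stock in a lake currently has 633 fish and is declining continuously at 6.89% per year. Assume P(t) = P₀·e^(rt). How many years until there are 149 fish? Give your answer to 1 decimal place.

t ≈ 21.0 years

149 = 633 · e^(-0.0689·t)
t = ln(149/633) / -0.0689 = ln(0.23539) / -0.0689 = -1.44652 / -0.0689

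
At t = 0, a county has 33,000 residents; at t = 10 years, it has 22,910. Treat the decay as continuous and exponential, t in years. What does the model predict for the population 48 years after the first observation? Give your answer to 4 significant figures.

≈ 5,725 residents

r = ln(22910/33000) / 10 ≈ -0.036493 per year
P(48) = 33000 · e^(-0.036493·48) = 33000 · 0.17348 ≈ 5724.89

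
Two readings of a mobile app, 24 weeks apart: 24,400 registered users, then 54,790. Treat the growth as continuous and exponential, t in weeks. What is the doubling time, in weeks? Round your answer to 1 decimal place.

doubling time ≈ 20.6 weeks

r = ln(54790/24400) / 24 = ln(2.24549) / 24 ≈ 0.033705 per week
doubling time = ln 2 / |r| = 0.69315 / 0.033705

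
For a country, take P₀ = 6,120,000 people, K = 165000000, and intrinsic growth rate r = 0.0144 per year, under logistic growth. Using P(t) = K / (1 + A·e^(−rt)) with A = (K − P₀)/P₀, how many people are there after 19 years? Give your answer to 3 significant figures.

A = (165000000 − 6120000)/6120000 = 25.96078
P(19) = 165000000 / (1 + 25.96078·e^(−0.0144·19)) = 165000000 / (1 + 25.96078·0.760636)
= 165000000 / 20.74671 ≈ 7953066.64

≈ 7,950,000 people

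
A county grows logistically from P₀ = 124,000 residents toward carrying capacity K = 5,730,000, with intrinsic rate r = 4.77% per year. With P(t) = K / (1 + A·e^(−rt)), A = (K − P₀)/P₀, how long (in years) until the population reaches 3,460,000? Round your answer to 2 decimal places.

t ≈ 88.74 years

A = (5730000 − 124000)/124000 = 45.20968
3460000 = 5730000/(1 + 45.20968·e^(−0.0477t)) → 1 + 45.20968·e^(−0.0477t) = 1.65607
e^(−0.0477t) = 0.014512 → t = ln(68.9099)/0.0477 = 4.2328/0.0477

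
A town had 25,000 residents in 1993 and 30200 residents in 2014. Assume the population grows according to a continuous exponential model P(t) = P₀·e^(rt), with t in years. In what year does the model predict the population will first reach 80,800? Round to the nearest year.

r = ln(30200/25000) / 21 = 0.18897/21 ≈ 0.008998 per year
t = ln(80800/25000) / r = 1.1731/0.008998 ≈ 130.37 years after 1993

year 2123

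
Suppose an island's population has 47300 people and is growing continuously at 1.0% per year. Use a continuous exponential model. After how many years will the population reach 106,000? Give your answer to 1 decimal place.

t ≈ 80.7 years

106000 = 47300 · e^(0.01·t)
t = ln(106000/47300) / 0.01 = ln(2.24101) / 0.01 = 0.80693 / 0.01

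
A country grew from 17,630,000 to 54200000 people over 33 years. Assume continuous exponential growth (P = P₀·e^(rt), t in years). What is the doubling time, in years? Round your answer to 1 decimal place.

doubling time ≈ 20.4 years

r = ln(54200000/17630000) / 33 = ln(3.07431) / 33 ≈ 0.034033 per year
doubling time = ln 2 / |r| = 0.69315 / 0.034033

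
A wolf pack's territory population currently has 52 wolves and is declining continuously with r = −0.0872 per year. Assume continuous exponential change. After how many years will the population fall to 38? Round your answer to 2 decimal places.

38 = 52 · e^(-0.0872·t)
t = ln(38/52) / -0.0872 = ln(0.73077) / -0.0872 = -0.31366 / -0.0872

t ≈ 3.60 years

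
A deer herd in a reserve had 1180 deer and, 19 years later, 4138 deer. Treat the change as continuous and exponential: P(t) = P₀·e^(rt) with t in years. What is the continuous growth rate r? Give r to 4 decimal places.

4138 = 1180 · e^(r·19)
e^(19r) = 4138/1180 = 3.50678
r = ln(3.50678) / 19 = 1.2547 / 19

r ≈ 0.0660 per year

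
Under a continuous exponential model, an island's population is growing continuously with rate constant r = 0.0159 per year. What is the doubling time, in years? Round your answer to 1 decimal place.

doubling time ≈ 43.6 years

doubling time = ln(2) / |r| = 0.69315 / 0.0159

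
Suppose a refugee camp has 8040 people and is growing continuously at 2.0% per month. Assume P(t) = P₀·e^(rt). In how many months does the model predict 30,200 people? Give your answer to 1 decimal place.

30200 = 8040 · e^(0.02·t)
t = ln(30200/8040) / 0.02 = ln(3.75622) / 0.02 = 1.32341 / 0.02

t ≈ 66.2 months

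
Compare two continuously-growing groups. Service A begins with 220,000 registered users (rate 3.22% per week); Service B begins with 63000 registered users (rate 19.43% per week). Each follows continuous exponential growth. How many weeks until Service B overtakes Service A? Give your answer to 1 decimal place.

t ≈ 7.7 weeks

220000·e^(0.0322t) = 63000·e^(0.1943t)
220000/63000 = e^((0.1943 − 0.0322)t) → ln(3.49206) = 0.1621·t
t = 1.25049 / 0.1621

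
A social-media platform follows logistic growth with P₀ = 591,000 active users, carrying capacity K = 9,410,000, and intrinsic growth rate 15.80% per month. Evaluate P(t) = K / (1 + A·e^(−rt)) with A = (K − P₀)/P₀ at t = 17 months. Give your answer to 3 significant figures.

A = (9410000 − 591000)/591000 = 14.92217
P(17) = 9410000 / (1 + 14.92217·e^(−0.158·17)) = 9410000 / (1 + 14.92217·0.068153)
= 9410000 / 2.01699 ≈ 4665366.61

≈ 4,670,000 active users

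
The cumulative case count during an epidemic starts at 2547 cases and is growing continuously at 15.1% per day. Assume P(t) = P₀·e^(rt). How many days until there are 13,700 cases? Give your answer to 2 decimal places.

13700 = 2547 · e^(0.151·t)
t = ln(13700/2547) / 0.151 = ln(5.37888) / 0.151 = 1.68248 / 0.151

t ≈ 11.14 days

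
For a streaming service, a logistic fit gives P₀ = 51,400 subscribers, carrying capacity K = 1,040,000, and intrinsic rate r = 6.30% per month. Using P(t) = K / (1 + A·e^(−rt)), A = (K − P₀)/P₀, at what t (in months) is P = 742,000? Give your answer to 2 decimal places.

A = (1040000 − 51400)/51400 = 19.23346
742000 = 1040000/(1 + 19.23346·e^(−0.063t)) → 1 + 19.23346·e^(−0.063t) = 1.40162
e^(−0.063t) = 0.020881 → t = ln(47.89003)/0.063 = 3.86891/0.063

t ≈ 61.41 months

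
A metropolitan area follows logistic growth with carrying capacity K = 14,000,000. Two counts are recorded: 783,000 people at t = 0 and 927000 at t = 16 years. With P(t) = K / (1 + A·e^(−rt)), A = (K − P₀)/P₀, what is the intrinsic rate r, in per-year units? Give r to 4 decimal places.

r ≈ 0.0112 per year

A = (14000000 − 783000)/783000 = 16.87995
927000 = 14000000/(1 + 16.87995·e^(−r·16)) → e^(−16r) = (15.10248 − 1)/16.87995 = 0.835458
r = −ln(0.835458)/16 = 0.17978/16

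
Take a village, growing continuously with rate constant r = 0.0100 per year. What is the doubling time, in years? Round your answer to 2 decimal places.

doubling time = ln(2) / |r| = 0.69315 / 0.01

doubling time ≈ 69.31 years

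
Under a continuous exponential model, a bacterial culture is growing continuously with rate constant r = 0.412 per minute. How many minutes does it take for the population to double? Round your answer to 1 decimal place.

doubling time ≈ 1.7 minutes

doubling time = ln(2) / |r| = 0.69315 / 0.412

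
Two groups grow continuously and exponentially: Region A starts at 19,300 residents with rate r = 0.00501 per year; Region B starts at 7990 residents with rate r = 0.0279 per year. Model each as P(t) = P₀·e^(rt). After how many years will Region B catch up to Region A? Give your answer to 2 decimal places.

t ≈ 38.53 years

19300·e^(0.00501t) = 7990·e^(0.0279t)
19300/7990 = e^((0.0279 − 0.00501)t) → ln(2.41552) = 0.02289·t
t = 0.88191 / 0.02289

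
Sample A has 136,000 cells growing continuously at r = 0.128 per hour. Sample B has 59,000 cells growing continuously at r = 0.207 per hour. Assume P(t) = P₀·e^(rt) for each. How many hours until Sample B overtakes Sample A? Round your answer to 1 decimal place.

136000·e^(0.128t) = 59000·e^(0.207t)
136000/59000 = e^((0.207 − 0.128)t) → ln(2.30508) = 0.079·t
t = 0.83512 / 0.079

t ≈ 10.6 hours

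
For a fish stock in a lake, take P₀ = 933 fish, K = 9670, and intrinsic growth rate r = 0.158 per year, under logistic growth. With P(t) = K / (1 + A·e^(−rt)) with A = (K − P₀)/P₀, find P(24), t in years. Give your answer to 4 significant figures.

≈ 7,984 fish

A = (9670 − 933)/933 = 9.36442
P(24) = 9670 / (1 + 9.36442·e^(−0.158·24)) = 9670 / (1 + 9.36442·0.02255)
= 9670 / 1.21117 ≈ 7984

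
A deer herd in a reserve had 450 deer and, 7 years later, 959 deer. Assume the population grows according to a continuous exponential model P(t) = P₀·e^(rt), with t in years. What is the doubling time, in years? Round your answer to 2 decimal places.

doubling time ≈ 6.41 years

r = ln(959/450) / 7 = ln(2.13111) / 7 ≈ 0.108092 per year
doubling time = ln 2 / |r| = 0.69315 / 0.108092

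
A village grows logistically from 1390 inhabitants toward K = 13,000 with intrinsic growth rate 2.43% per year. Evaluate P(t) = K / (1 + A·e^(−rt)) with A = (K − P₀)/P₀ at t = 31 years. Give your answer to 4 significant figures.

A = (13000 − 1390)/1390 = 8.35252
P(31) = 13000 / (1 + 8.35252·e^(−0.0243·31)) = 13000 / (1 + 8.35252·0.47081)
= 13000 / 4.93245 ≈ 2635.61

≈ 2,636 inhabitants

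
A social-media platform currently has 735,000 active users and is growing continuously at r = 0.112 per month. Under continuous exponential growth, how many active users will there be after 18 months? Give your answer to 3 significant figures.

≈ 5,520,000 active users

P(18) = 735000 · e^(0.112·18) = 735000 · e^(2.016)
= 735000 · 7.50823 ≈ 5518550.42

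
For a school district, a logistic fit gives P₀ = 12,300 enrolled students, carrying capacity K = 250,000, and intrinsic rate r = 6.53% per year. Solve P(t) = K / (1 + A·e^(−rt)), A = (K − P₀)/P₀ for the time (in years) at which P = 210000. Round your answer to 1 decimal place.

A = (250000 − 12300)/12300 = 19.3252
210000 = 250000/(1 + 19.3252·e^(−0.0653t)) → 1 + 19.3252·e^(−0.0653t) = 1.19048
e^(−0.0653t) = 0.009856 → t = ln(101.45732)/0.0653 = 4.61964/0.0653

t ≈ 70.7 years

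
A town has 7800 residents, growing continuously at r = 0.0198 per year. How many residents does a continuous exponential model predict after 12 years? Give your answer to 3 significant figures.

P(12) = 7800 · e^(0.0198·12) = 7800 · e^(0.2376)
= 7800 · 1.2682 ≈ 9891.97

≈ 9,890 residents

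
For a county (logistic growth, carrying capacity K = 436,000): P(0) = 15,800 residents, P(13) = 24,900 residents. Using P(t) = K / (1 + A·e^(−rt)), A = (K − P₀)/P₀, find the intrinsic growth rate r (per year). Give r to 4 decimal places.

r ≈ 0.0367 per year

A = (436000 − 15800)/15800 = 26.59494
24900 = 436000/(1 + 26.59494·e^(−r·13)) → e^(−13r) = (17.51004 − 1)/26.59494 = 0.620796
r = −ln(0.620796)/13 = 0.47675/13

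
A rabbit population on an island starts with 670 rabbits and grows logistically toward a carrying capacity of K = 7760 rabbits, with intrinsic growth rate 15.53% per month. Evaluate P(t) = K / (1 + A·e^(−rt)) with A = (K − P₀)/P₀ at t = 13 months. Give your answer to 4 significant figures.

≈ 3,226 rabbits

A = (7760 − 670)/670 = 10.58209
P(13) = 7760 / (1 + 10.58209·e^(−0.1553·13)) = 7760 / (1 + 10.58209·0.132801)
= 7760 / 2.40532 ≈ 3226.19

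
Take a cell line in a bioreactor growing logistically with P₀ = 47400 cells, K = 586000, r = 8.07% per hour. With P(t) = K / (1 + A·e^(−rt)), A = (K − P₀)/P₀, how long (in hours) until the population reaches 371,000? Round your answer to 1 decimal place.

A = (586000 − 47400)/47400 = 11.36287
371000 = 586000/(1 + 11.36287·e^(−0.0807t)) → 1 + 11.36287·e^(−0.0807t) = 1.57951
e^(−0.0807t) = 0.051001 → t = ln(19.60756)/0.0807 = 2.97591/0.0807

t ≈ 36.9 hours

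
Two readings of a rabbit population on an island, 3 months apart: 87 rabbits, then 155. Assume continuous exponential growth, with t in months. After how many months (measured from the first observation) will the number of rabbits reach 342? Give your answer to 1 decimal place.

t ≈ 7.1 months

r = ln(155/87) / 3 ≈ 0.192506 per month
t = ln(342/87) / r = 1.3689 / 0.192506 ≈ 7.111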